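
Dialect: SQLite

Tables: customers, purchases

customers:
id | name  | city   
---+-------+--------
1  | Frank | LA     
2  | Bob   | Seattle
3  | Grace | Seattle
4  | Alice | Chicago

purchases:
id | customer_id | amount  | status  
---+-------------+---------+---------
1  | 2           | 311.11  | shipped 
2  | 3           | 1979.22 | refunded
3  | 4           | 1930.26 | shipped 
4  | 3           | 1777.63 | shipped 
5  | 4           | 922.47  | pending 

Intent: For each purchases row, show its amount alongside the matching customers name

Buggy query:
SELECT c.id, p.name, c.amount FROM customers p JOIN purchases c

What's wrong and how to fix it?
Bug: Missing join condition: each purchases row is matched to all customers rows instead of just its own

Fix: Specify the join condition linking the foreign key to the parent id

Corrected query:
SELECT c.id, p.name, c.amount FROM customers p JOIN purchases c ON c.customer_id = p.id

Result:
id | name  | amount 
---+-------+--------
1  | Bob   | 311.11 
2  | Grace | 1979.22
3  | Alice | 1930.26
4  | Grace | 1777.63
5  | Alice | 922.47 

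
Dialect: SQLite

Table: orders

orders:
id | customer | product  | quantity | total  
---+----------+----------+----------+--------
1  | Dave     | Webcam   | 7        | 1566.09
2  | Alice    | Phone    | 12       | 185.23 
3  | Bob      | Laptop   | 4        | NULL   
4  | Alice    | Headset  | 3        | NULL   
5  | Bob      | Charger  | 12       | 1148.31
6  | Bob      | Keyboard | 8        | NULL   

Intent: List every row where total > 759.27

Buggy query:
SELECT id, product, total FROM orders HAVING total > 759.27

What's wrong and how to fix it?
Bug: This is a non-aggregate query (no GROUP BY, no aggregates), so in SQLite the HAVING clause is invalid here; a row-level condition belongs in WHERE

Fix: Replace HAVING with WHERE since the condition applies to individual rows

Corrected query:
SELECT id, product, total FROM orders WHERE total > 759.27

Result:
id | product | total  
---+---------+--------
1  | Webcam  | 1566.09
5  | Charger | 1148.31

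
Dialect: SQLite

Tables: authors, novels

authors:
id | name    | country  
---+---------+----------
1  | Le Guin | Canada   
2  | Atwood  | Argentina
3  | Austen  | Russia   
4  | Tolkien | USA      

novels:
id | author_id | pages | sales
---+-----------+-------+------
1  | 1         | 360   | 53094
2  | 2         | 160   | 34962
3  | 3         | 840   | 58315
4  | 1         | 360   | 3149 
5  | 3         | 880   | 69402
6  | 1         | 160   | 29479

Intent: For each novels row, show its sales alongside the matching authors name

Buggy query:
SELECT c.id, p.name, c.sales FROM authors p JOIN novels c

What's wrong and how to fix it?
Bug: JOIN with no ON clause produces a cartesian product; every novels row pairs with every authors row

Fix: Add ON c.author_id = p.id to the JOIN

Corrected query:
SELECT c.id, p.name, c.sales FROM authors p JOIN novels c ON c.author_id = p.id

Result:
id | name    | sales
---+---------+------
1  | Le Guin | 53094
2  | Atwood  | 34962
3  | Austen  | 58315
4  | Le Guin | 3149 
5  | Austen  | 69402
6  | Le Guin | 29479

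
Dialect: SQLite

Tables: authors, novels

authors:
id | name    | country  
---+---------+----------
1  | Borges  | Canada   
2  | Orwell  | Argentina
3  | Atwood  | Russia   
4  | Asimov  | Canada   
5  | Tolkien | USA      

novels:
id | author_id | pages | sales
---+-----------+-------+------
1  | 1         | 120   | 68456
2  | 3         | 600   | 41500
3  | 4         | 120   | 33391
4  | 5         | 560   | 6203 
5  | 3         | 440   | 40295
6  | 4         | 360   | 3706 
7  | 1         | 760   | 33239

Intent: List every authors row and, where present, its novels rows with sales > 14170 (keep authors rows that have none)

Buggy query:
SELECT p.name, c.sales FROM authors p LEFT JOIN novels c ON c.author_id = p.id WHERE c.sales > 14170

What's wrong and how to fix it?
Bug: Filtering c.sales in WHERE discards the NULL rows produced by LEFT JOIN, turning it into an inner join

Fix: Move the right-table condition into the ON clause so unmatched parents are kept

Corrected query:
SELECT p.name, c.sales FROM authors p LEFT JOIN novels c ON c.author_id = p.id AND c.sales > 14170

Result:
name    | sales
--------+------
Borges  | 33239
Borges  | 68456
Orwell  | NULL 
Atwood  | 40295
Atwood  | 41500
Asimov  | 33391
Tolkien | NULL 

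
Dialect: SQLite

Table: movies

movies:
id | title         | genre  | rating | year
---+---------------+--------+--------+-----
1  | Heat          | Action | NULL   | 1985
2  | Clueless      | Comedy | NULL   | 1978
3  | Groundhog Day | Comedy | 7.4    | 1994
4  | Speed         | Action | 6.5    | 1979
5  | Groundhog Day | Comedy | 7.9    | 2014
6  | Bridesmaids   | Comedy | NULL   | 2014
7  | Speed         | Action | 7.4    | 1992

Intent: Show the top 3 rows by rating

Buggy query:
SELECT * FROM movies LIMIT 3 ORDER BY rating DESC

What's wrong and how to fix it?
Bug: LIMIT must come after ORDER BY

Fix: Swap the clauses: ORDER BY first, then LIMIT

Corrected query:
SELECT * FROM movies ORDER BY rating DESC LIMIT 3

Result:
id | title         | genre  | rating | year
---+---------------+--------+--------+-----
5  | Groundhog Day | Comedy | 7.9    | 2014
3  | Groundhog Day | Comedy | 7.4    | 1994
7  | Speed         | Action | 7.4    | 1992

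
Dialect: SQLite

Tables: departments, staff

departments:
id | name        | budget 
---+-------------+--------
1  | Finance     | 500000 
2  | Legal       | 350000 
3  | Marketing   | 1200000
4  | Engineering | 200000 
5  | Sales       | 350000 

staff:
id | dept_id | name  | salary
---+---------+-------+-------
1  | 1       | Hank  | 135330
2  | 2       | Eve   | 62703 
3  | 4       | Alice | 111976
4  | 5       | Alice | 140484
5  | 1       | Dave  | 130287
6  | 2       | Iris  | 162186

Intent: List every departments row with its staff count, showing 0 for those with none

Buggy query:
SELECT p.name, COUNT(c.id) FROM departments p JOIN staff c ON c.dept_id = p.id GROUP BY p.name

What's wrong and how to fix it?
Bug: An inner join excludes parents with zero children

Fix: Switch to LEFT JOIN to retain unmatched parent rows

Corrected query:
SELECT p.name, COUNT(c.id) FROM departments p LEFT JOIN staff c ON c.dept_id = p.id GROUP BY p.name

Result:
name        | COUNT(c.id)
------------+------------
Engineering | 1          
Finance     | 2          
Legal       | 2          
Marketing   | 0          
Sales       | 1          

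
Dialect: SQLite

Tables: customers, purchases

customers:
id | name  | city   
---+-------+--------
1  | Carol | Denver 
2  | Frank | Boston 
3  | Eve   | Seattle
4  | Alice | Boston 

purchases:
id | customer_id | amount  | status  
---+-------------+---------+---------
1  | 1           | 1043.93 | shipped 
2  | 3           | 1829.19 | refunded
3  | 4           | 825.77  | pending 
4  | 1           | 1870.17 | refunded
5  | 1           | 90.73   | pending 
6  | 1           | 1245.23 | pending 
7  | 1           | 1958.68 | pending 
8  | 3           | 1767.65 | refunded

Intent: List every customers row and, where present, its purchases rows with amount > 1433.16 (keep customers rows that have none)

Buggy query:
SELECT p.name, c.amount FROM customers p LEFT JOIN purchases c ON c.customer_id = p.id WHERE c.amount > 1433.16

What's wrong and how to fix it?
Bug: Filtering c.amount in WHERE discards the NULL rows produced by LEFT JOIN, turning it into an inner join

Fix: Put 'c.amount > 1433.16' in the JOIN's ON clause instead of WHERE

Corrected query:
SELECT p.name, c.amount FROM customers p LEFT JOIN purchases c ON c.customer_id = p.id AND c.amount > 1433.16

Result:
name  | amount 
------+--------
Carol | 1870.17
Carol | 1958.68
Frank | NULL   
Eve   | 1767.65
Eve   | 1829.19
Alice | NULL   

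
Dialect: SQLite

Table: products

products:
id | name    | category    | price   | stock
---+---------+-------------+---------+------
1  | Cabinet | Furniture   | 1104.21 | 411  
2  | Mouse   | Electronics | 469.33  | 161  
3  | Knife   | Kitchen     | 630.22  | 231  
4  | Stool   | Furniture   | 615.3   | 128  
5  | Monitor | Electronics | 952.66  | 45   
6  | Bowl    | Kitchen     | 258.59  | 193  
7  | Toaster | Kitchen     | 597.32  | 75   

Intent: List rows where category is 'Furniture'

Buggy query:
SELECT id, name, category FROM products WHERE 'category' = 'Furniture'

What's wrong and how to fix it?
Bug: 'category' in single quotes is a string literal, not the column; the comparison is literal-vs-literal and never true

Fix: Reference the column as category without single quotes

Corrected query:
SELECT id, name, category FROM products WHERE category = 'Furniture'

Result:
id | name    | category 
---+---------+----------
1  | Cabinet | Furniture
4  | Stool   | Furniture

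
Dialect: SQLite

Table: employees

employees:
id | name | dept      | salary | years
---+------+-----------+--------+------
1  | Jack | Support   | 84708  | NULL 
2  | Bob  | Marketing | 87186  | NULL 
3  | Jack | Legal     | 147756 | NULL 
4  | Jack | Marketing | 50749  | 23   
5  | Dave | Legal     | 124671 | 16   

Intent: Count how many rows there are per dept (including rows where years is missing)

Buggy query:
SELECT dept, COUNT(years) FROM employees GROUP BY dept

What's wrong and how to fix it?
Bug: COUNT(years) skips NULLs, so groups with missing years are undercounted

Fix: Use COUNT(*) to count all rows regardless of NULL

Corrected query:
SELECT dept, COUNT(*) FROM employees GROUP BY dept

Result:
dept      | COUNT(*)
----------+---------
Legal     | 2       
Marketing | 2       
Support   | 1       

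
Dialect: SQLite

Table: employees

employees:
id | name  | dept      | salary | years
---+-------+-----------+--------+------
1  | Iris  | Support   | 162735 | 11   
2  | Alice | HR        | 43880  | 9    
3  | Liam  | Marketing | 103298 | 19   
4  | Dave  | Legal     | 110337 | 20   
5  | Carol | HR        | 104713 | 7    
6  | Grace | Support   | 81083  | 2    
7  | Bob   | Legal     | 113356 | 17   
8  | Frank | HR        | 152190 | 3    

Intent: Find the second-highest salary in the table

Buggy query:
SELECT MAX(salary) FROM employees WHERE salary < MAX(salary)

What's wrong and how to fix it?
Bug: MAX(salary) on the right of the comparison is an aggregate-in-WHERE error

Fix: Compute the overall MAX in a subquery, then take MAX of rows below it

Corrected query:
SELECT MAX(salary) FROM employees WHERE salary < (SELECT MAX(salary) FROM employees)

Result:
MAX(salary)
-----------
152190     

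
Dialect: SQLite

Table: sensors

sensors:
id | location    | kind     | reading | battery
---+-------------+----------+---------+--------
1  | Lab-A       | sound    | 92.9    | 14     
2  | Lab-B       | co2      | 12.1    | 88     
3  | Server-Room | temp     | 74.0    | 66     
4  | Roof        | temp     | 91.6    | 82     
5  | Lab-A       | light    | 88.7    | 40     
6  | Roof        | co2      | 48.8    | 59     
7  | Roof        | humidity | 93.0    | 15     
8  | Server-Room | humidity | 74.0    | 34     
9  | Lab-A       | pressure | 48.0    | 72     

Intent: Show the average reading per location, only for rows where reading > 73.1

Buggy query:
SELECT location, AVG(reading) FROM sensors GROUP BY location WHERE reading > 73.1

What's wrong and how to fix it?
Bug: Row-level WHERE must come before GROUP BY in the clause order

Fix: Move the WHERE clause before GROUP BY

Corrected query:
SELECT location, AVG(reading) FROM sensors WHERE reading > 73.1 GROUP BY location

Result:
location    | AVG(reading)
------------+-------------
Lab-A       | 90.8        
Roof        | 92.3        
Server-Room | 74          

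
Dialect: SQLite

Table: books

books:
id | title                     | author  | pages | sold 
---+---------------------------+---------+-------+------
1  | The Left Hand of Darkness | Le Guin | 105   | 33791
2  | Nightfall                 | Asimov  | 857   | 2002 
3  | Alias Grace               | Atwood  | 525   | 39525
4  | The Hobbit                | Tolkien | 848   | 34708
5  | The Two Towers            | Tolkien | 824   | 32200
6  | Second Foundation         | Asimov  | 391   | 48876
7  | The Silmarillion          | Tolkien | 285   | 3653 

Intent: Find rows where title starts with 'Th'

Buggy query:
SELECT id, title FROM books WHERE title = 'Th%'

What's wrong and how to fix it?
Bug: '=' compares the literal string including the % character; pattern matching needs LIKE

Fix: Replace '=' with LIKE so 'Th%' is treated as a pattern

Corrected query:
SELECT id, title FROM books WHERE title LIKE 'Th%'

Result:
id | title                    
---+--------------------------
1  | The Left Hand of Darkness
4  | The Hobbit               
5  | The Two Towers           
7  | The Silmarillion         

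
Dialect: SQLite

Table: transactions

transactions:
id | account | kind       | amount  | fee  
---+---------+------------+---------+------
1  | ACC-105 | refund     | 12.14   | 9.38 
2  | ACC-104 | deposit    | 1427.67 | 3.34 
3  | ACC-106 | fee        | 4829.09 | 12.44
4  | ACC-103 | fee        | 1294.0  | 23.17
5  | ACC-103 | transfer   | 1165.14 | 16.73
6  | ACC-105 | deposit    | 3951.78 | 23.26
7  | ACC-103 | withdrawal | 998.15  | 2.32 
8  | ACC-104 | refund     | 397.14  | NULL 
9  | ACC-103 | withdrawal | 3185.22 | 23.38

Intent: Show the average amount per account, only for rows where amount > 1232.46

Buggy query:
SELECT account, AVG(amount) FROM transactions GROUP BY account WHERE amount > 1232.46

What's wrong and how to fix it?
Bug: Row-level WHERE must come before GROUP BY in the clause order

Fix: Place WHERE between FROM and GROUP BY

Corrected query:
SELECT account, AVG(amount) FROM transactions WHERE amount > 1232.46 GROUP BY account

Result:
account | AVG(amount)
--------+------------
ACC-103 | 2239.61    
ACC-104 | 1427.67    
ACC-105 | 3951.78    
ACC-106 | 4829.09    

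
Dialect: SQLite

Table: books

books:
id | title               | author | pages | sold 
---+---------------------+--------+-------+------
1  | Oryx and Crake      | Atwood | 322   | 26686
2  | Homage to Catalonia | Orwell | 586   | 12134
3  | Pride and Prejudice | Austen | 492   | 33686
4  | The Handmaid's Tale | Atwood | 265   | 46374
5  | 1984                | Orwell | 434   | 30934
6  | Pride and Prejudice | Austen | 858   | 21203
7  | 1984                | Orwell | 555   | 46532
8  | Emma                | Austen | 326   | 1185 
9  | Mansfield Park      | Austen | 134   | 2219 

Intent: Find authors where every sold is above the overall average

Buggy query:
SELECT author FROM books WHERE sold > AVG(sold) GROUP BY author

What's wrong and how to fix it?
Bug: AVG() is an aggregate; it can't sit directly in WHERE

Fix: Compute the overall average in a scalar subquery and compare each group's MIN against it in HAVING

Corrected query:
SELECT author FROM books GROUP BY author HAVING MIN(sold) > (SELECT AVG(sold) FROM books)

Result:
author
------
Atwood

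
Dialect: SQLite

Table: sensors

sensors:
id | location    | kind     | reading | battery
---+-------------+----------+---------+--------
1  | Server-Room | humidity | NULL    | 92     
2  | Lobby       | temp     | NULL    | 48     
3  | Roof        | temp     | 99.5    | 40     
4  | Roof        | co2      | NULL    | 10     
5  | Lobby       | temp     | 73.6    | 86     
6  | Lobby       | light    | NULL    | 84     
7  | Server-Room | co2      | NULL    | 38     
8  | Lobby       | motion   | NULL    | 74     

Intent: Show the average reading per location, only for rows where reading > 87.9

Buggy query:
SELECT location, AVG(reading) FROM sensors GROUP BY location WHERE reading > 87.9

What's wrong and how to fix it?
Bug: WHERE cannot follow GROUP BY

Fix: Place WHERE between FROM and GROUP BY

Corrected query:
SELECT location, AVG(reading) FROM sensors WHERE reading > 87.9 GROUP BY location

Result:
location | AVG(reading)
---------+-------------
Roof     | 99.5        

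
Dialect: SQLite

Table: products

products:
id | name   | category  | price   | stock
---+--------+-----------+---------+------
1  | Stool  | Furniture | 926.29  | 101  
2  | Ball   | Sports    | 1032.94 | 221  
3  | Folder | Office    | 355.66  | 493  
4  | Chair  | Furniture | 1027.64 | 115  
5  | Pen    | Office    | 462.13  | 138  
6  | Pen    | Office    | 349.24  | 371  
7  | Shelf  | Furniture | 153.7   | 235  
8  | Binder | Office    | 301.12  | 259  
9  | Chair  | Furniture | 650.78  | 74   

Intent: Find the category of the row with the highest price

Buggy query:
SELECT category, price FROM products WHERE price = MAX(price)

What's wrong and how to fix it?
Bug: MAX(price) is an aggregate and cannot be used directly in WHERE

Fix: Use a subquery: WHERE price = (SELECT MAX(price) FROM products)

Corrected query:
SELECT category, price FROM products WHERE price = (SELECT MAX(price) FROM products)

Result:
category | price  
---------+--------
Sports   | 1032.94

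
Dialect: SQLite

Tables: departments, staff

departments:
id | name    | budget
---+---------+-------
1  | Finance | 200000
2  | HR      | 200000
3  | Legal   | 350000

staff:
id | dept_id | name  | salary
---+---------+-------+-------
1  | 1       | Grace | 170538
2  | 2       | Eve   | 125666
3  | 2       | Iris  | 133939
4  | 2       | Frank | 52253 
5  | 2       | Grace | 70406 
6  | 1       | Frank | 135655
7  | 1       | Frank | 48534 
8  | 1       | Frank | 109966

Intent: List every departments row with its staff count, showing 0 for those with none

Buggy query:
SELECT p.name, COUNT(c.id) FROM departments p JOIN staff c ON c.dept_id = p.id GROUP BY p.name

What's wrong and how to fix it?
Bug: INNER JOIN drops departments rows that have no matching staff rows

Fix: Use LEFT JOIN so parents without children still appear (COUNT(c.id) gives 0)

Corrected query:
SELECT p.name, COUNT(c.id) FROM departments p LEFT JOIN staff c ON c.dept_id = p.id GROUP BY p.name

Result:
name    | COUNT(c.id)
--------+------------
Finance | 4          
HR      | 4          
Legal   | 0          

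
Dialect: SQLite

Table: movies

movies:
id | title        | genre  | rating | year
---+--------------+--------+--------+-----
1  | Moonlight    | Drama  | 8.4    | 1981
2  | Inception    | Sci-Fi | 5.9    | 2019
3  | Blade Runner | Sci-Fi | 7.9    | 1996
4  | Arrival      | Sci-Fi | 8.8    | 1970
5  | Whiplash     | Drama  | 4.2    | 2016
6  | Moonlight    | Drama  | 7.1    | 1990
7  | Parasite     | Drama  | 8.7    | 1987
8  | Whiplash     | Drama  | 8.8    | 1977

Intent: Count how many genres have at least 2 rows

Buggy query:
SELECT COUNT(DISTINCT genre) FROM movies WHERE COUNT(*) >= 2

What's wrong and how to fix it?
Bug: COUNT(*) cannot appear in WHERE; the per-group count doesn't exist yet

Fix: Group first with HAVING COUNT(*) >= 2, then COUNT the resulting groups

Corrected query:
SELECT COUNT(*) FROM (SELECT genre FROM movies GROUP BY genre HAVING COUNT(*) >= 2)

Result:
COUNT(*)
--------
2       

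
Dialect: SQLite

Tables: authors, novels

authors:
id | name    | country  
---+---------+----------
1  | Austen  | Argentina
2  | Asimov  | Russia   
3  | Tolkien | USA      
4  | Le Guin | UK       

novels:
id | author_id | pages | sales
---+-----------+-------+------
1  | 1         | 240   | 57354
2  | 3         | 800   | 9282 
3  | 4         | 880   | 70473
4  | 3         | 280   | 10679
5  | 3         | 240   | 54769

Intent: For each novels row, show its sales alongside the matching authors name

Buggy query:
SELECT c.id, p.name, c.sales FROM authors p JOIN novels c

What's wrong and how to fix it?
Bug: Missing join condition: each novels row is matched to all authors rows instead of just its own

Fix: Add ON c.author_id = p.id to the JOIN

Corrected query:
SELECT c.id, p.name, c.sales FROM authors p JOIN novels c ON c.author_id = p.id

Result:
id | name    | sales
---+---------+------
1  | Austen  | 57354
2  | Tolkien | 9282 
3  | Le Guin | 70473
4  | Tolkien | 10679
5  | Tolkien | 54769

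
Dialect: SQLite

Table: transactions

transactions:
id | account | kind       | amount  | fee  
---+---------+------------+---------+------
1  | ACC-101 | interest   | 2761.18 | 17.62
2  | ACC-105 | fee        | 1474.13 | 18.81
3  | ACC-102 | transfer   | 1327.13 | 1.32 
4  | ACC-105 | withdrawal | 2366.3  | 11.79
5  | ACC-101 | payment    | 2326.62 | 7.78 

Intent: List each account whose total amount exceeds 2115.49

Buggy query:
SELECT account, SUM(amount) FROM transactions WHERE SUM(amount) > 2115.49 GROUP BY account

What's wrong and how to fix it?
Bug: SUM(amount) is an aggregate, but WHERE filters rows before aggregation

Fix: Move the aggregate condition to a HAVING clause

Corrected query:
SELECT account, SUM(amount) FROM transactions GROUP BY account HAVING SUM(amount) > 2115.49

Result:
account | SUM(amount)
--------+------------
ACC-101 | 5087.8     
ACC-105 | 3840.43    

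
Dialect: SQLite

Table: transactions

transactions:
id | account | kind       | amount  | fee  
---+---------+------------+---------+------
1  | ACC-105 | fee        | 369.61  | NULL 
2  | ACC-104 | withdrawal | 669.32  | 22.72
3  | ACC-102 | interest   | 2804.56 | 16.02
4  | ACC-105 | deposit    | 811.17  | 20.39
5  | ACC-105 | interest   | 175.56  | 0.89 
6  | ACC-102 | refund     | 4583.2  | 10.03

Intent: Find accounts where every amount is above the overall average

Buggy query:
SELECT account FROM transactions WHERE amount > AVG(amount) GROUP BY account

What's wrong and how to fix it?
Bug: AVG() is an aggregate; it can't sit directly in WHERE

Fix: Compute the overall average in a scalar subquery and compare each group's MIN against it in HAVING

Corrected query:
SELECT account FROM transactions GROUP BY account HAVING MIN(amount) > (SELECT AVG(amount) FROM transactions)

Result:
account
-------
ACC-102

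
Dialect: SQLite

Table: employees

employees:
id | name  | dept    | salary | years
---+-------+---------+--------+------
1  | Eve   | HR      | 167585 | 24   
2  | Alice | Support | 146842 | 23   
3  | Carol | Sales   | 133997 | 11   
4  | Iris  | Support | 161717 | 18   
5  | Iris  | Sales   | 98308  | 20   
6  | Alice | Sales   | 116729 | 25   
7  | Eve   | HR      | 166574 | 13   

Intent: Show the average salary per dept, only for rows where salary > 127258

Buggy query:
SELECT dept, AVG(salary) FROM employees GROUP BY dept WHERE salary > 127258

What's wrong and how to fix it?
Bug: WHERE cannot follow GROUP BY

Fix: Move the WHERE clause before GROUP BY

Corrected query:
SELECT dept, AVG(salary) FROM employees WHERE salary > 127258 GROUP BY dept

Result:
dept    | AVG(salary)
--------+------------
HR      | 167079.5   
Sales   | 133997     
Support | 154279.5   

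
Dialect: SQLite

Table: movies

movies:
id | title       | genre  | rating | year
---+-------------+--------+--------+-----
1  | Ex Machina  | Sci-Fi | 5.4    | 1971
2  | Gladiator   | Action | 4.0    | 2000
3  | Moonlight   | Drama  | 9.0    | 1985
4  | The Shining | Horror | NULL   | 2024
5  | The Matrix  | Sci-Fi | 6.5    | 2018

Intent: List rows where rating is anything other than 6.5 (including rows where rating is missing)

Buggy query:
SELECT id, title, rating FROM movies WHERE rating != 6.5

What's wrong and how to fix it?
Bug: Inequality against NULL is unknown, not true; rows with NULL are dropped

Fix: Handle NULL separately with IS NULL alongside the inequality

Corrected query:
SELECT id, title, rating FROM movies WHERE rating != 6.5 OR rating IS NULL

Result:
id | title       | rating
---+-------------+-------
1  | Ex Machina  | 5.4   
2  | Gladiator   | 4     
3  | Moonlight   | 9     
4  | The Shining | NULL  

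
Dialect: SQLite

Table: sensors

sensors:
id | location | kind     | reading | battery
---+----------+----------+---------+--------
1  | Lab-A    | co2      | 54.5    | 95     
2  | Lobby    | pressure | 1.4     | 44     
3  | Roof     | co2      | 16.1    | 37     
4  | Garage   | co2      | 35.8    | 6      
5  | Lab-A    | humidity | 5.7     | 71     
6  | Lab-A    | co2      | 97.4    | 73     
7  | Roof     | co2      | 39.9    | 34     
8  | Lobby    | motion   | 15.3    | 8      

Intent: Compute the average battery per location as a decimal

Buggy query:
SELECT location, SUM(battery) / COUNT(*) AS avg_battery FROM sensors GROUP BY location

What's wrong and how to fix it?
Bug: Both operands are integers, so '/' performs integer division and truncates

Fix: Cast one side to REAL so the division keeps the fractional part

Corrected query:
SELECT location, SUM(battery) * 1.0 / COUNT(*) AS avg_battery FROM sensors GROUP BY location

Result:
location | avg_battery
---------+------------
Garage   | 6          
Lab-A    | 79.666667  
Lobby    | 26         
Roof     | 35.5       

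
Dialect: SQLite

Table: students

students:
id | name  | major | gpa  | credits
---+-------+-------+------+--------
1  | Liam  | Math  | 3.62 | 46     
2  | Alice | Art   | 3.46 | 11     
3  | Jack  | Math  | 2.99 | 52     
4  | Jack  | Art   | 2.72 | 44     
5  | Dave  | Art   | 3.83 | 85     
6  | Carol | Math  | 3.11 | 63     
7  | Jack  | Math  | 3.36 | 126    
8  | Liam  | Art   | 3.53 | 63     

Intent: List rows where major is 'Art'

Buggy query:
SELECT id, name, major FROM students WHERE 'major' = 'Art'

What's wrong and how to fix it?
Bug: Single quotes denote string literals in SQL; the column name is being compared as a constant string

Fix: Reference the column as major without single quotes

Corrected query:
SELECT id, name, major FROM students WHERE major = 'Art'

Result:
id | name  | major
---+-------+------
2  | Alice | Art  
4  | Jack  | Art  
5  | Dave  | Art  
8  | Liam  | Art  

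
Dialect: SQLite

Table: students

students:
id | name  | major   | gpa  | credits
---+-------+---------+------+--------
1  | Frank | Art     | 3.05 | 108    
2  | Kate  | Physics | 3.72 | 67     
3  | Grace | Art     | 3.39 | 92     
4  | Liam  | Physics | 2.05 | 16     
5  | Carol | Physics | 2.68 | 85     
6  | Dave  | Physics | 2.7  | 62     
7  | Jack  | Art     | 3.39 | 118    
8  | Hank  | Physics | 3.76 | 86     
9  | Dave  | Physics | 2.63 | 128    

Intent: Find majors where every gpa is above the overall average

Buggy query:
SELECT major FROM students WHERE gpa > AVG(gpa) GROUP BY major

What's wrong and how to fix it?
Bug: AVG() is an aggregate; it can't sit directly in WHERE

Fix: Compute the overall average in a scalar subquery and compare each group's MIN against it in HAVING

Corrected query:
SELECT major FROM students GROUP BY major HAVING MIN(gpa) > (SELECT AVG(gpa) FROM students)

Result:
major
-----
Art  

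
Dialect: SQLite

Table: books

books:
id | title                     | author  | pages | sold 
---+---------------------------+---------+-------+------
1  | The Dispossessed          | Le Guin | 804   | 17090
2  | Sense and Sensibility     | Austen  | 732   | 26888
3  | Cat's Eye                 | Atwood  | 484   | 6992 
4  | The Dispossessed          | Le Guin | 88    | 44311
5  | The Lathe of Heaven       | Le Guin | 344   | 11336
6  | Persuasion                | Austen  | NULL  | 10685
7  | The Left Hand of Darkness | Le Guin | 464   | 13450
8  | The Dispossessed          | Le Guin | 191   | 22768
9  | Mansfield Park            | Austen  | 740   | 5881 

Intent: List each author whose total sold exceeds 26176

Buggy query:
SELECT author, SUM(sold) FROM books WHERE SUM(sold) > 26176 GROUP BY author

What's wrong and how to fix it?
Bug: WHERE runs before GROUP BY, so aggregates aren't available there

Fix: Move the aggregate condition to a HAVING clause

Corrected query:
SELECT author, SUM(sold) FROM books GROUP BY author HAVING SUM(sold) > 26176

Result:
author  | SUM(sold)
--------+----------
Austen  | 43454    
Le Guin | 108955   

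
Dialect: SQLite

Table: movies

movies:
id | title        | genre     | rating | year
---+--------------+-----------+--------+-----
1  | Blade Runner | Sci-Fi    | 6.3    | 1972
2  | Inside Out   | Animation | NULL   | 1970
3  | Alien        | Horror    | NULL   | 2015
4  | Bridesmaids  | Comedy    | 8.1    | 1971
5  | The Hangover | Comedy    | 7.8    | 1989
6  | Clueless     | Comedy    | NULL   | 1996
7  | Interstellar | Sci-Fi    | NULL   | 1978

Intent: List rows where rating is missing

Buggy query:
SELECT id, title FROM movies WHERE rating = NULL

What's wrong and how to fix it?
Bug: Comparing to NULL with '=' never matches; NULL = NULL is unknown, not true

Fix: Replace '= NULL' with 'IS NULL'

Corrected query:
SELECT id, title FROM movies WHERE rating IS NULL

Result:
id | title       
---+-------------
2  | Inside Out  
3  | Alien       
6  | Clueless    
7  | Interstellar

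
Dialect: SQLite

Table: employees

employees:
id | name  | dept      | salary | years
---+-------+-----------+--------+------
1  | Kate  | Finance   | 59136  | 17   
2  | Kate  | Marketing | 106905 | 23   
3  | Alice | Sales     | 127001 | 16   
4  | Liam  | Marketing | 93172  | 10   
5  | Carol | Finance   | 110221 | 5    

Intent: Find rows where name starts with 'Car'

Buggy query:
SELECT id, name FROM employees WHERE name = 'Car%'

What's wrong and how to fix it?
Bug: Wildcards only work with LIKE; '=' treats '%' as a literal character

Fix: Replace '=' with LIKE so 'Car%' is treated as a pattern

Corrected query:
SELECT id, name FROM employees WHERE name LIKE 'Car%'

Result:
id | name 
---+------
5  | Carol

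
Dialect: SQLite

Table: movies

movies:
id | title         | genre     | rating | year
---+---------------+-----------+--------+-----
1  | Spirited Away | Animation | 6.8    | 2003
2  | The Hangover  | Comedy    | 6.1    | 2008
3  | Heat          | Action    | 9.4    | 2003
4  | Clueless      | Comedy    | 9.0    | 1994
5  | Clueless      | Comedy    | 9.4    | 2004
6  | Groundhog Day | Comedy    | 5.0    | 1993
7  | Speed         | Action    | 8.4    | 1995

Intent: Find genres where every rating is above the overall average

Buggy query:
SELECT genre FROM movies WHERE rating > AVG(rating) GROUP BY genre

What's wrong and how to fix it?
Bug: AVG() is an aggregate; it can't sit directly in WHERE

Fix: Compute the overall average in a scalar subquery and compare each group's MIN against it in HAVING

Corrected query:
SELECT genre FROM movies GROUP BY genre HAVING MIN(rating) > (SELECT AVG(rating) FROM movies)

Result:
genre 
------
Action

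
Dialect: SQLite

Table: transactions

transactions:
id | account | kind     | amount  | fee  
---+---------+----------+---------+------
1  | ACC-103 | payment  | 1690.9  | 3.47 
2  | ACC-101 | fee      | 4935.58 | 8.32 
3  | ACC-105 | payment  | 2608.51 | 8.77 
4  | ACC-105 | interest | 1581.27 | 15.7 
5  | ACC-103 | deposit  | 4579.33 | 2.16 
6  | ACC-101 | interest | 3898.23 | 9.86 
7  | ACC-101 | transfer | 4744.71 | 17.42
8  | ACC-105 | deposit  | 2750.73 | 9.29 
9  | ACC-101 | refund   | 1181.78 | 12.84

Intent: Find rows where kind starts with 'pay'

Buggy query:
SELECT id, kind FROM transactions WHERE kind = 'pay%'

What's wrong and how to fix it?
Bug: Wildcards only work with LIKE; '=' treats '%' as a literal character

Fix: Use LIKE for wildcard pattern matching

Corrected query:
SELECT id, kind FROM transactions WHERE kind LIKE 'pay%'

Result:
id | kind   
---+--------
1  | payment
3  | payment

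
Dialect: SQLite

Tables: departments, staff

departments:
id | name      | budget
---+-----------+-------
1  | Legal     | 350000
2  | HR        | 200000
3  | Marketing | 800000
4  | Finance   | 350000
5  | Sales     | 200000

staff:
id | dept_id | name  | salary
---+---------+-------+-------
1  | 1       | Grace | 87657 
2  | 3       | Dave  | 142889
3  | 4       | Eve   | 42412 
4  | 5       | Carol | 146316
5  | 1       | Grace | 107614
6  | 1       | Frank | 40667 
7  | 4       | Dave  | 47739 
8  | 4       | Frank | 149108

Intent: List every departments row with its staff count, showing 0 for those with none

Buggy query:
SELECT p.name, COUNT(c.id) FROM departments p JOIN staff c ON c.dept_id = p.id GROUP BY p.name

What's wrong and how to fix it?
Bug: INNER JOIN drops departments rows that have no matching staff rows

Fix: Use LEFT JOIN so parents without children still appear (COUNT(c.id) gives 0)

Corrected query:
SELECT p.name, COUNT(c.id) FROM departments p LEFT JOIN staff c ON c.dept_id = p.id GROUP BY p.name

Result:
name      | COUNT(c.id)
----------+------------
Finance   | 3          
HR        | 0          
Legal     | 3          
Marketing | 1          
Sales     | 1          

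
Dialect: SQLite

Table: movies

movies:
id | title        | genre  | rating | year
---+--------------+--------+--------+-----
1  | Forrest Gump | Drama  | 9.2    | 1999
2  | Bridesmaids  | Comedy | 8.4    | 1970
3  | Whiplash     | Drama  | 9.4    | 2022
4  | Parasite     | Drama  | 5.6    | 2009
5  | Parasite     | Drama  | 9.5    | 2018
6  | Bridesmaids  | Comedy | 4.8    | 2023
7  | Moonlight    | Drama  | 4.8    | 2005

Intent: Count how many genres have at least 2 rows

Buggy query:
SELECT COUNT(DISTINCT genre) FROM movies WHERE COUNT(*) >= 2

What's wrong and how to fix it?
Bug: WHERE filters individual rows, not groups, so a group-level COUNT is invalid there

Fix: Group first with HAVING COUNT(*) >= 2, then COUNT the resulting groups

Corrected query:
SELECT COUNT(*) FROM (SELECT genre FROM movies GROUP BY genre HAVING COUNT(*) >= 2)

Result:
COUNT(*)
--------
2       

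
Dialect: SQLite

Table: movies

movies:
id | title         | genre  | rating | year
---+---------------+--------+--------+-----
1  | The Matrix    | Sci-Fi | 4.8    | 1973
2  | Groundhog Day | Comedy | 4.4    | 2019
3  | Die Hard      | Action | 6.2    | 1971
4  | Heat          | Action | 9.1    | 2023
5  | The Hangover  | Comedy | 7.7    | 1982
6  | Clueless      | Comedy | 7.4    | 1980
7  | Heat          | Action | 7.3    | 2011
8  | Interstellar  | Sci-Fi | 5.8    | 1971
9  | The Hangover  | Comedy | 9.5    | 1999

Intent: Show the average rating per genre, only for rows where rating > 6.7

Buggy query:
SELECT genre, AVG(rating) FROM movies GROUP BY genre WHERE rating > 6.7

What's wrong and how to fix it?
Bug: Row-level WHERE must come before GROUP BY in the clause order

Fix: Move the WHERE clause before GROUP BY

Corrected query:
SELECT genre, AVG(rating) FROM movies WHERE rating > 6.7 GROUP BY genre

Result:
genre  | AVG(rating)
-------+------------
Action | 8.2        
Comedy | 8.2        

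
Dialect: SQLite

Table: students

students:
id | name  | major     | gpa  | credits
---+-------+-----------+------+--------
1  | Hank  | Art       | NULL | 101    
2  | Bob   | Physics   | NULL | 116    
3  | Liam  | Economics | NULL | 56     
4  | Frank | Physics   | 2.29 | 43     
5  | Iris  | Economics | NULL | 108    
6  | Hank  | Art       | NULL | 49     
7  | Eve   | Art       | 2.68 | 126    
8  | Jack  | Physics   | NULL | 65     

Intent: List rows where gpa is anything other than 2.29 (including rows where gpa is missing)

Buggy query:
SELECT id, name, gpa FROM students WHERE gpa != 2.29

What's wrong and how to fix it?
Bug: Inequality against NULL is unknown, not true; rows with NULL are dropped

Fix: Handle NULL separately with IS NULL alongside the inequality

Corrected query:
SELECT id, name, gpa FROM students WHERE gpa != 2.29 OR gpa IS NULL

Result:
id | name | gpa 
---+------+-----
1  | Hank | NULL
2  | Bob  | NULL
3  | Liam | NULL
5  | Iris | NULL
6  | Hank | NULL
7  | Eve  | 2.68
8  | Jack | NULL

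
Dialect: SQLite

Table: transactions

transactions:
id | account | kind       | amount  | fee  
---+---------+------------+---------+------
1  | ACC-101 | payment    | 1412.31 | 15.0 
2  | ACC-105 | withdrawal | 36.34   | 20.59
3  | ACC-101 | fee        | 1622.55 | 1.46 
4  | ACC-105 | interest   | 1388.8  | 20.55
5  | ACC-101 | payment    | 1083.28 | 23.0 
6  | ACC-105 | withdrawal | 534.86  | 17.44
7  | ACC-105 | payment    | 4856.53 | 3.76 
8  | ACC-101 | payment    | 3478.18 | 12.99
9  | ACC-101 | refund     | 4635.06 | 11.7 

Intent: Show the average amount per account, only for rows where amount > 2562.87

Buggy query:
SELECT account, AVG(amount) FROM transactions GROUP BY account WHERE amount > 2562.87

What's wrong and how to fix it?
Bug: WHERE cannot follow GROUP BY

Fix: Move the WHERE clause before GROUP BY

Corrected query:
SELECT account, AVG(amount) FROM transactions WHERE amount > 2562.87 GROUP BY account

Result:
account | AVG(amount)
--------+------------
ACC-101 | 4056.62    
ACC-105 | 4856.53    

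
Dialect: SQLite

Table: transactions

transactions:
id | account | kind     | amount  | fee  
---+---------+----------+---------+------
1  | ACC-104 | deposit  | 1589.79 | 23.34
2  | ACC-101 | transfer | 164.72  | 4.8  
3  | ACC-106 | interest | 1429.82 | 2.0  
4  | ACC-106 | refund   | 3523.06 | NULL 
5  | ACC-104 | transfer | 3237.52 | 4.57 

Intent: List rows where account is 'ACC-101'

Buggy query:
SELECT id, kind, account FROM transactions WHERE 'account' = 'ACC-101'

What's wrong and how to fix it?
Bug: Single quotes denote string literals in SQL; the column name is being compared as a constant string

Fix: Reference the column as account without single quotes

Corrected query:
SELECT id, kind, account FROM transactions WHERE account = 'ACC-101'

Result:
id | kind     | account
---+----------+--------
2  | transfer | ACC-101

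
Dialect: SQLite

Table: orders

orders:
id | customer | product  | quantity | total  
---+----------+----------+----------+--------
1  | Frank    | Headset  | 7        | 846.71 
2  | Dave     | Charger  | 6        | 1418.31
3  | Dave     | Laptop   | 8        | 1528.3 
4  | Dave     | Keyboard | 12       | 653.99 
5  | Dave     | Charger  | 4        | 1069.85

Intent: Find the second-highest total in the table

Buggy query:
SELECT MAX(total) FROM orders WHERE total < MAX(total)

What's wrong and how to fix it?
Bug: The inner MAX is an aggregate inside WHERE, which is not allowed

Fix: Put the inner MAX in a scalar subquery

Corrected query:
SELECT MAX(total) FROM orders WHERE total < (SELECT MAX(total) FROM orders)

Result:
MAX(total)
----------
1418.31   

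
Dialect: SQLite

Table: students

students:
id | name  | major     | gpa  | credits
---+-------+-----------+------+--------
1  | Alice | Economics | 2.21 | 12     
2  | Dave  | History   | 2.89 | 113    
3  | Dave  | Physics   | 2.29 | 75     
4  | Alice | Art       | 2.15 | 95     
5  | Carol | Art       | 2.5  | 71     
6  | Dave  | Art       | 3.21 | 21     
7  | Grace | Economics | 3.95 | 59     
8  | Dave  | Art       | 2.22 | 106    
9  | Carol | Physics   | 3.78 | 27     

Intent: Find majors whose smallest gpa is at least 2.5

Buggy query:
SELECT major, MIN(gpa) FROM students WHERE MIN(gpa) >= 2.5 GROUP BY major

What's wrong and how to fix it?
Bug: Aggregates like MIN are computed per group after WHERE runs

Fix: Use HAVING for the per-group MIN condition

Corrected query:
SELECT major, MIN(gpa) FROM students GROUP BY major HAVING MIN(gpa) >= 2.5

Result:
major   | MIN(gpa)
--------+---------
History | 2.89    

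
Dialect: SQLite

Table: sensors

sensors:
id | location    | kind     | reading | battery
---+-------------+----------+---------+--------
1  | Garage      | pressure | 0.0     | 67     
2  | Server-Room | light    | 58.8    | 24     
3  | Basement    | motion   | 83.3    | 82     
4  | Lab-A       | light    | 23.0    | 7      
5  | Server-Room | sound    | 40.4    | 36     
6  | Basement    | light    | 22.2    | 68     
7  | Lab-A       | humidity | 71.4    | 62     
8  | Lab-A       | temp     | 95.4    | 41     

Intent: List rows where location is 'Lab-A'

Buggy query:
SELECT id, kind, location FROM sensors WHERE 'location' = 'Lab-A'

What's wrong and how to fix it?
Bug: 'location' in single quotes is a string literal, not the column; the comparison is literal-vs-literal and never true

Fix: Remove the quotes around the column name (or use double quotes for an identifier)

Corrected query:
SELECT id, kind, location FROM sensors WHERE location = 'Lab-A'

Result:
id | kind     | location
---+----------+---------
4  | light    | Lab-A   
7  | humidity | Lab-A   
8  | temp     | Lab-A   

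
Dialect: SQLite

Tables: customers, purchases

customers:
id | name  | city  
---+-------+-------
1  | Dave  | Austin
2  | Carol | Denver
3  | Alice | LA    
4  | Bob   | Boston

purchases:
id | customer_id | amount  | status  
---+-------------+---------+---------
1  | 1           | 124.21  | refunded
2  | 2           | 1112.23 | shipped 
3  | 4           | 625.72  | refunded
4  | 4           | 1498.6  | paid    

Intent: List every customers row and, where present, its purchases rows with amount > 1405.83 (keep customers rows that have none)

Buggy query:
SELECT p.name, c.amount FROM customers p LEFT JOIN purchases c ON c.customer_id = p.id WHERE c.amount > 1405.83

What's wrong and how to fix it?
Bug: Filtering c.amount in WHERE discards the NULL rows produced by LEFT JOIN, turning it into an inner join

Fix: Put 'c.amount > 1405.83' in the JOIN's ON clause instead of WHERE

Corrected query:
SELECT p.name, c.amount FROM customers p LEFT JOIN purchases c ON c.customer_id = p.id AND c.amount > 1405.83

Result:
name  | amount
------+-------
Dave  | NULL  
Carol | NULL  
Alice | NULL  
Bob   | 1498.6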